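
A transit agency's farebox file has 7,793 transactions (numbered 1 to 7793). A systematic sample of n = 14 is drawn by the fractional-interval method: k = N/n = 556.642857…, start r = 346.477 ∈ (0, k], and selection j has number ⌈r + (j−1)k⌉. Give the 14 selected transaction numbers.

347, 904, 1460, 2017, 2574, 3130, 3687, 4243, 4800, 5357, 5913, 6470, 7027, 7583

j=1: r + 0k = 346.477 → ⌈·⌉ = 347
j=2: r + 1k = 903.119857… → ⌈·⌉ = 904
j=3: r + 2k = 1459.762714… → ⌈·⌉ = 1460
j=4: r + 3k = 2016.405571… → ⌈·⌉ = 2017
j=5: r + 4k = 2573.048428… → ⌈·⌉ = 2574
j=6: r + 5k = 3129.691285… → ⌈·⌉ = 3130
j=7: r + 6k = 3686.334142… → ⌈·⌉ = 3687
j=8: r + 7k = 4242.977 → ⌈·⌉ = 4243
j=9: r + 8k = 4799.619857… → ⌈·⌉ = 4800
j=10: r + 9k = 5356.262714… → ⌈·⌉ = 5357
j=11: r + 10k = 5912.905571… → ⌈·⌉ = 5913
j=12: r + 11k = 6469.548428… → ⌈·⌉ = 6470
j=13: r + 12k = 7026.191285… → ⌈·⌉ = 7027
j=14: r + 13k = 7582.834142… → ⌈·⌉ = 7583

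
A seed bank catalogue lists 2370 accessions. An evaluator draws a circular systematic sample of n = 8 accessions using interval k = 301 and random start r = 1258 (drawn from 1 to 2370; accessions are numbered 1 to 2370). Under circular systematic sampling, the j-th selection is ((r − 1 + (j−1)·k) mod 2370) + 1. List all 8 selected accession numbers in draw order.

Selection 1: 1258
Selection 2: 1258 + 301 = 1559
Selection 3: 1559 + 301 = 1860
Selection 4: 1860 + 301 = 2161
Selection 5: 2161 + 301 = 2462 → 2462 − 2370 = 92
Selection 6: 92 + 301 = 393
Selection 7: 393 + 301 = 694
Selection 8: 694 + 301 = 995

1258, 1559, 1860, 2161, 92, 393, 694, 995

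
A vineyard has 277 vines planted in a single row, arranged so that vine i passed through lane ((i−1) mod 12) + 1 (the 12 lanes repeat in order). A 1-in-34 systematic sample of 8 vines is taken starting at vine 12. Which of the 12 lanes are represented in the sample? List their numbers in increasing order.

Consecutive selections differ by k = 34, so their lane numbers differ by 34 mod 12 = 10.
gcd(34, 12) = 2, so the sample visits 12/2 = 6 distinct residues mod 12.
Start 12 is lane 12; the lanes hit are 2, 4, 6, 8, 10, 12.

2, 4, 6, 8, 10, 12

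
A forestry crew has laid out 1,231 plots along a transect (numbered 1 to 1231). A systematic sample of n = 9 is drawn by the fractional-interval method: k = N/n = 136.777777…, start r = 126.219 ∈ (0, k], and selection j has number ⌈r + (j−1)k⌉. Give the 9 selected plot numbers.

j=1: r + 0k = 126.219 → ⌈·⌉ = 127
j=2: r + 1k = 262.996777… → ⌈·⌉ = 263
j=3: r + 2k = 399.774555… → ⌈·⌉ = 400
j=4: r + 3k = 536.552333… → ⌈·⌉ = 537
j=5: r + 4k = 673.330111… → ⌈·⌉ = 674
j=6: r + 5k = 810.107888… → ⌈·⌉ = 811
j=7: r + 6k = 946.885666… → ⌈·⌉ = 947
j=8: r + 7k = 1083.663444… → ⌈·⌉ = 1084
j=9: r + 8k = 1220.441222… → ⌈·⌉ = 1221

127, 263, 400, 537, 674, 811, 947, 1084, 1221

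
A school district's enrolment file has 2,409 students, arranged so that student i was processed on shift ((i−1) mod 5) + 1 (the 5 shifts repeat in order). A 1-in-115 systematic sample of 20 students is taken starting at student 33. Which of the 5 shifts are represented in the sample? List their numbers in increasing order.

Consecutive selections differ by k = 115, so their shift numbers differ by 115 mod 5 = 0.
gcd(115, 5) = 5, so the sample visits 5/5 = 1 distinct residues mod 5.
Start 33 is shift 3; the shifts hit are 3.

3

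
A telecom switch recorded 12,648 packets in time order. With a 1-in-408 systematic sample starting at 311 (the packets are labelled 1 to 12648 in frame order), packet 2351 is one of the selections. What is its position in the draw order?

k = 408
position = (2351 − 311)/408 + 1 = 2040/408 + 1 = 5 + 1 = 6

6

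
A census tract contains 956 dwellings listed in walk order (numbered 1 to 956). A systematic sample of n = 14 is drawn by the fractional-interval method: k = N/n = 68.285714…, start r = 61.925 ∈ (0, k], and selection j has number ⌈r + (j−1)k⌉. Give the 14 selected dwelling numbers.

j=1: r + 0k = 61.925 → ⌈·⌉ = 62
j=2: r + 1k = 130.210714… → ⌈·⌉ = 131
j=3: r + 2k = 198.496428… → ⌈·⌉ = 199
j=4: r + 3k = 266.782142… → ⌈·⌉ = 267
j=5: r + 4k = 335.067857… → ⌈·⌉ = 336
j=6: r + 5k = 403.353571… → ⌈·⌉ = 404
j=7: r + 6k = 471.639285… → ⌈·⌉ = 472
j=8: r + 7k = 539.925 → ⌈·⌉ = 540
j=9: r + 8k = 608.210714… → ⌈·⌉ = 609
j=10: r + 9k = 676.496428… → ⌈·⌉ = 677
j=11: r + 10k = 744.782142… → ⌈·⌉ = 745
j=12: r + 11k = 813.067857… → ⌈·⌉ = 814
j=13: r + 12k = 881.353571… → ⌈·⌉ = 882
j=14: r + 13k = 949.639285… → ⌈·⌉ = 950

62, 131, 199, 267, 336, 404, 472, 540, 609, 677, 745, 814, 882, 950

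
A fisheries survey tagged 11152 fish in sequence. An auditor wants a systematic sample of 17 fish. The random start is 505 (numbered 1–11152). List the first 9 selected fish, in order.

505, 1161, 1817, 2473, 3129, 3785, 4441, 5097, 5753

k = N/n = 11152/17 = 656
fish 1: 505
fish 2: 505 + 656 = 1161
fish 3: 1161 + 656 = 1817
fish 4: 1817 + 656 = 2473
fish 5: 2473 + 656 = 3129
fish 6: 3129 + 656 = 3785
fish 7: 3785 + 656 = 4441
fish 8: 4441 + 656 = 5097
fish 9: 5097 + 656 = 5753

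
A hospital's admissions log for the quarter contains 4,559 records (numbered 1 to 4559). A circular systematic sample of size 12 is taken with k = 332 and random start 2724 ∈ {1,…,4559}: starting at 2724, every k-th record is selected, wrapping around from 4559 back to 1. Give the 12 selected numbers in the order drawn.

2724, 3056, 3388, 3720, 4052, 4384, 157, 489, 821, 1153, 1485, 1817

Selection 1: 2724
Selection 2: 2724 + 332 = 3056
Selection 3: 3056 + 332 = 3388
Selection 4: 3388 + 332 = 3720
Selection 5: 3720 + 332 = 4052
Selection 6: 4052 + 332 = 4384
Selection 7: 4384 + 332 = 4716 → 4716 − 4559 = 157
Selection 8: 157 + 332 = 489
Selection 9: 489 + 332 = 821
Selection 10: 821 + 332 = 1153
Selection 11: 1153 + 332 = 1485
Selection 12: 1485 + 332 = 1817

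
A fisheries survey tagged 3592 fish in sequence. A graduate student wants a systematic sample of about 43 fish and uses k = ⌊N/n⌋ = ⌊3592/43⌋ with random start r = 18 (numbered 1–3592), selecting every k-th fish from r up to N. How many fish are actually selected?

k = ⌊3592/43⌋ = 83
Achieved size = ⌊(3592 − 18)/83⌋ + 1 = ⌊3574/83⌋ + 1 = 43 + 1 = 44
(last selection: 18 + 43×83 = 3587 ≤ 3592; next would be 3670 > 3592)

44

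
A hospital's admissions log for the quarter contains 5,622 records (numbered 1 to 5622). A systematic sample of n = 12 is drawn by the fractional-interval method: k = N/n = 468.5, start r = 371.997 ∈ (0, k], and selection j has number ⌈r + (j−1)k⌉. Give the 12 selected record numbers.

372, 841, 1309, 1778, 2246, 2715, 3183, 3652, 4120, 4589, 5057, 5526

j=1: r + 0k = 371.997 → ⌈·⌉ = 372
j=2: r + 1k = 840.497 → ⌈·⌉ = 841
j=3: r + 2k = 1308.997 → ⌈·⌉ = 1309
j=4: r + 3k = 1777.497 → ⌈·⌉ = 1778
j=5: r + 4k = 2245.997 → ⌈·⌉ = 2246
j=6: r + 5k = 2714.497 → ⌈·⌉ = 2715
j=7: r + 6k = 3182.997 → ⌈·⌉ = 3183
j=8: r + 7k = 3651.497 → ⌈·⌉ = 3652
j=9: r + 8k = 4119.997 → ⌈·⌉ = 4120
j=10: r + 9k = 4588.497 → ⌈·⌉ = 4589
j=11: r + 10k = 5056.997 → ⌈·⌉ = 5057
j=12: r + 11k = 5525.497 → ⌈·⌉ = 5526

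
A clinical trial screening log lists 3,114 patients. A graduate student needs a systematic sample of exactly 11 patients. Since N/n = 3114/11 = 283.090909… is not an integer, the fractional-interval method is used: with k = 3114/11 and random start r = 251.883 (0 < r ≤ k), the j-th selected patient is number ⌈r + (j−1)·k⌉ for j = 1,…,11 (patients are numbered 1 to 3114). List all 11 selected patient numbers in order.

j=1: r + 0k = 251.883 → ⌈·⌉ = 252
j=2: r + 1k = 534.973909… → ⌈·⌉ = 535
j=3: r + 2k = 818.064818… → ⌈·⌉ = 819
j=4: r + 3k = 1101.155727… → ⌈·⌉ = 1102
j=5: r + 4k = 1384.246636… → ⌈·⌉ = 1385
j=6: r + 5k = 1667.337545… → ⌈·⌉ = 1668
j=7: r + 6k = 1950.428454… → ⌈·⌉ = 1951
j=8: r + 7k = 2233.519363… → ⌈·⌉ = 2234
j=9: r + 8k = 2516.610272… → ⌈·⌉ = 2517
j=10: r + 9k = 2799.701181… → ⌈·⌉ = 2800
j=11: r + 10k = 3082.792090… → ⌈·⌉ = 3083

252, 535, 819, 1102, 1385, 1668, 1951, 2234, 2517, 2800, 3083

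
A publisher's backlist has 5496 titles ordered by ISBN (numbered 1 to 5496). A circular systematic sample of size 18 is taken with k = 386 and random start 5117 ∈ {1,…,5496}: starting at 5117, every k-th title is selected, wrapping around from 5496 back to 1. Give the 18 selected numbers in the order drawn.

5117, 7, 393, 779, 1165, 1551, 1937, 2323, 2709, 3095, 3481, 3867, 4253, 4639, 5025, 5411, 301, 687

Selection 1: 5117
Selection 2: 5117 + 386 = 5503 → 5503 − 5496 = 7
Selection 3: 7 + 386 = 393
Selection 4: 393 + 386 = 779
Selection 5: 779 + 386 = 1165
Selection 6: 1165 + 386 = 1551
Selection 7: 1551 + 386 = 1937
Selection 8: 1937 + 386 = 2323
Selection 9: 2323 + 386 = 2709
Selection 10: 2709 + 386 = 3095
Selection 11: 3095 + 386 = 3481
Selection 12: 3481 + 386 = 3867
Selection 13: 3867 + 386 = 4253
Selection 14: 4253 + 386 = 4639
Selection 15: 4639 + 386 = 5025
Selection 16: 5025 + 386 = 5411
Selection 17: 5411 + 386 = 5797 → 5797 − 5496 = 301
Selection 18: 301 + 386 = 687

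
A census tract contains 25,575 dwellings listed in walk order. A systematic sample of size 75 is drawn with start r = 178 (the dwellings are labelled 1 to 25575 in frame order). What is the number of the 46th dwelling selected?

15523

k = 25575/75 = 341
46th selection = r + (46−1)·k = 178 + 45×341 = 178 + 15345 = 15523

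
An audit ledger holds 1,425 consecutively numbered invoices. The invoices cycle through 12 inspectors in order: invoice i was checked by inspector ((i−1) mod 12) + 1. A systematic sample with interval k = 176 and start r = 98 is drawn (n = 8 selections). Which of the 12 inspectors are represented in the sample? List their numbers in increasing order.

2, 6, 10

Consecutive selections differ by k = 176, so their inspector numbers differ by 176 mod 12 = 8.
gcd(176, 12) = 4, so the sample visits 12/4 = 3 distinct residues mod 12.
Start 98 is inspector 2; the inspectors hit are 2, 6, 10.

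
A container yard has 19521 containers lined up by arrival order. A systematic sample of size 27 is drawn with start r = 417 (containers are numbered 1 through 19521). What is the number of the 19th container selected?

13431

k = 19521/27 = 723
19th selection = r + (19−1)·k = 417 + 18×723 = 417 + 13014 = 13431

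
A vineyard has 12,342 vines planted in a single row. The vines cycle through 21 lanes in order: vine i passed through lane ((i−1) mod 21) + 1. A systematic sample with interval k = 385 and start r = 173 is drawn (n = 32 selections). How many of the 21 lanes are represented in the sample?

Consecutive selections differ by k = 385, so their lane numbers differ by 385 mod 21 = 7.
gcd(385, 21) = 7, so the sample visits 21/7 = 3 distinct residues mod 21.
Start 173 is lane 5; the lanes hit are 5, 12, 19.

3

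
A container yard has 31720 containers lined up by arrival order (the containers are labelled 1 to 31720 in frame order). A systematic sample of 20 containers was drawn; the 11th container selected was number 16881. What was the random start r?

k = 31720/20 = 1586
r = 16881 − (11−1)×1586 = 16881 − 15860 = 1021

1021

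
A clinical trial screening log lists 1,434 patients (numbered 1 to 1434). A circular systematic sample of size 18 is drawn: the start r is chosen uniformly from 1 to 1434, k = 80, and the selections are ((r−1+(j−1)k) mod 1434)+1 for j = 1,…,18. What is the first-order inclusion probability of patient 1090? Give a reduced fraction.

3/239

For each position j, as r ranges over 1…1434 the j-th selection hits every patient exactly once, so patient 1090 is selected for exactly 18 of the 1434 starts.
Inclusion probability = 18/1434 = 3/239.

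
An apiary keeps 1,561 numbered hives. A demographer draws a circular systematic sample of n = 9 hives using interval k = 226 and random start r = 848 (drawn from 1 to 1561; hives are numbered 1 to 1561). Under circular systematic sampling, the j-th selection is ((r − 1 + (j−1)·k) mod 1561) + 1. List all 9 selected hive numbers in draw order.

848, 1074, 1300, 1526, 191, 417, 643, 869, 1095

Selection 1: 848
Selection 2: 848 + 226 = 1074
Selection 3: 1074 + 226 = 1300
Selection 4: 1300 + 226 = 1526
Selection 5: 1526 + 226 = 1752 → 1752 − 1561 = 191
Selection 6: 191 + 226 = 417
Selection 7: 417 + 226 = 643
Selection 8: 643 + 226 = 869
Selection 9: 869 + 226 = 1095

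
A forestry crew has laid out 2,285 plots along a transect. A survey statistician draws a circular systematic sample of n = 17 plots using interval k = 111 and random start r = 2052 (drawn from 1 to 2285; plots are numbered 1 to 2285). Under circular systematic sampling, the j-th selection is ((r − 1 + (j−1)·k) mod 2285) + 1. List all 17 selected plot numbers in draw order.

Selection 1: 2052
Selection 2: 2052 + 111 = 2163
Selection 3: 2163 + 111 = 2274
Selection 4: 2274 + 111 = 2385 → 2385 − 2285 = 100
Selection 5: 100 + 111 = 211
Selection 6: 211 + 111 = 322
Selection 7: 322 + 111 = 433
Selection 8: 433 + 111 = 544
Selection 9: 544 + 111 = 655
Selection 10: 655 + 111 = 766
Selection 11: 766 + 111 = 877
Selection 12: 877 + 111 = 988
Selection 13: 988 + 111 = 1099
Selection 14: 1099 + 111 = 1210
Selection 15: 1210 + 111 = 1321
Selection 16: 1321 + 111 = 1432
Selection 17: 1432 + 111 = 1543

2052, 2163, 2274, 100, 211, 322, 433, 544, 655, 766, 877, 988, 1099, 1210, 1321, 1432, 1543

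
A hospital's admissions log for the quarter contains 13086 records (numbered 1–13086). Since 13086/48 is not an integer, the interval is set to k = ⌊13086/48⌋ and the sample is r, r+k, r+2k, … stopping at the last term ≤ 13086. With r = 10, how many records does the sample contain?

k = ⌊13086/48⌋ = 272
Achieved size = ⌊(13086 − 10)/272⌋ + 1 = ⌊13076/272⌋ + 1 = 48 + 1 = 49
(last selection: 10 + 48×272 = 13066 ≤ 13086; next would be 13338 > 13086)

49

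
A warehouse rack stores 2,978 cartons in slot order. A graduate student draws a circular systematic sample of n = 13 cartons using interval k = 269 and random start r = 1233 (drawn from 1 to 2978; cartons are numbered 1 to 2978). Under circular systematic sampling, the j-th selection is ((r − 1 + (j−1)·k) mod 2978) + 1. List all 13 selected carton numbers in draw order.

1233, 1502, 1771, 2040, 2309, 2578, 2847, 138, 407, 676, 945, 1214, 1483

Selection 1: 1233
Selection 2: 1233 + 269 = 1502
Selection 3: 1502 + 269 = 1771
Selection 4: 1771 + 269 = 2040
Selection 5: 2040 + 269 = 2309
Selection 6: 2309 + 269 = 2578
Selection 7: 2578 + 269 = 2847
Selection 8: 2847 + 269 = 3116 → 3116 − 2978 = 138
Selection 9: 138 + 269 = 407
Selection 10: 407 + 269 = 676
Selection 11: 676 + 269 = 945
Selection 12: 945 + 269 = 1214
Selection 13: 1214 + 269 = 1483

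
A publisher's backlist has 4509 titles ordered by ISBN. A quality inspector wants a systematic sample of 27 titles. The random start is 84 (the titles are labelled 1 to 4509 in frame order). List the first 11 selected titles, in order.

84, 251, 418, 585, 752, 919, 1086, 1253, 1420, 1587, 1754

k = N/n = 4509/27 = 167
title 1: 84
title 2: 84 + 167 = 251
title 3: 251 + 167 = 418
title 4: 418 + 167 = 585
title 5: 585 + 167 = 752
title 6: 752 + 167 = 919
title 7: 919 + 167 = 1086
title 8: 1086 + 167 = 1253
title 9: 1253 + 167 = 1420
title 10: 1420 + 167 = 1587
title 11: 1587 + 167 = 1754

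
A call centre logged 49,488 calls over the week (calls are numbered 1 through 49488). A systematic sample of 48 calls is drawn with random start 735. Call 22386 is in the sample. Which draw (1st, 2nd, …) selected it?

k = 49488/48 = 1031
position = (22386 − 735)/1031 + 1 = 21651/1031 + 1 = 21 + 1 = 22

22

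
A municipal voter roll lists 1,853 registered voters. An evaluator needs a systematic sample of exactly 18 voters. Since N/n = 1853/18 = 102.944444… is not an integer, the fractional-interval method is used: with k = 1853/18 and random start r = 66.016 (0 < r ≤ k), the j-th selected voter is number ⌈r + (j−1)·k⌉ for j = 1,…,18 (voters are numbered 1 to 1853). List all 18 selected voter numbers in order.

j=1: r + 0k = 66.016 → ⌈·⌉ = 67
j=2: r + 1k = 168.960444… → ⌈·⌉ = 169
j=3: r + 2k = 271.904888… → ⌈·⌉ = 272
j=4: r + 3k = 374.849333… → ⌈·⌉ = 375
j=5: r + 4k = 477.793777… → ⌈·⌉ = 478
j=6: r + 5k = 580.738222… → ⌈·⌉ = 581
j=7: r + 6k = 683.682666… → ⌈·⌉ = 684
j=8: r + 7k = 786.627111… → ⌈·⌉ = 787
j=9: r + 8k = 889.571555… → ⌈·⌉ = 890
j=10: r + 9k = 992.516 → ⌈·⌉ = 993
j=11: r + 10k = 1095.460444… → ⌈·⌉ = 1096
j=12: r + 11k = 1198.404888… → ⌈·⌉ = 1199
j=13: r + 12k = 1301.349333… → ⌈·⌉ = 1302
j=14: r + 13k = 1404.293777… → ⌈·⌉ = 1405
j=15: r + 14k = 1507.238222… → ⌈·⌉ = 1508
j=16: r + 15k = 1610.182666… → ⌈·⌉ = 1611
j=17: r + 16k = 1713.127111… → ⌈·⌉ = 1714
j=18: r + 17k = 1816.071555… → ⌈·⌉ = 1817

67, 169, 272, 375, 478, 581, 684, 787, 890, 993, 1096, 1199, 1302, 1405, 1508, 1611, 1714, 1817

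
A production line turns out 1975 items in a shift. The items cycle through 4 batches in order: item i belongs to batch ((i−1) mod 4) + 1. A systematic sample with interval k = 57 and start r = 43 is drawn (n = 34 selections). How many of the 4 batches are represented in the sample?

Consecutive selections differ by k = 57, so their batch numbers differ by 57 mod 4 = 1.
gcd(57, 4) = 1, so the sample visits 4/1 = 4 distinct residues mod 4.
Start 43 is batch 3; the batches hit are 1, 2, 3, 4.

4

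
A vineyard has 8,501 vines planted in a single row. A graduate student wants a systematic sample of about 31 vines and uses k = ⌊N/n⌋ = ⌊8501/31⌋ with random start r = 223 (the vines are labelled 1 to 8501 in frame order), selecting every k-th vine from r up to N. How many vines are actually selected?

k = ⌊8501/31⌋ = 274
Achieved size = ⌊(8501 − 223)/274⌋ + 1 = ⌊8278/274⌋ + 1 = 30 + 1 = 31
(last selection: 223 + 30×274 = 8443 ≤ 8501; next would be 8717 > 8501)

31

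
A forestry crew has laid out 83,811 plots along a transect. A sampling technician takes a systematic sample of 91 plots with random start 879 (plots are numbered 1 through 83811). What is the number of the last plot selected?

k = 83811/91 = 921
91st selection = r + (91−1)·k = 879 + 90×921 = 879 + 82890 = 83769

83769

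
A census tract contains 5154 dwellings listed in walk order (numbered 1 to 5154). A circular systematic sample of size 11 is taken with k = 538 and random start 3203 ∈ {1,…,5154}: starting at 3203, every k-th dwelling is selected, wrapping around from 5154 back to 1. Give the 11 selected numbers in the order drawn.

Selection 1: 3203
Selection 2: 3203 + 538 = 3741
Selection 3: 3741 + 538 = 4279
Selection 4: 4279 + 538 = 4817
Selection 5: 4817 + 538 = 5355 → 5355 − 5154 = 201
Selection 6: 201 + 538 = 739
Selection 7: 739 + 538 = 1277
Selection 8: 1277 + 538 = 1815
Selection 9: 1815 + 538 = 2353
Selection 10: 2353 + 538 = 2891
Selection 11: 2891 + 538 = 3429

3203, 3741, 4279, 4817, 201, 739, 1277, 1815, 2353, 2891, 3429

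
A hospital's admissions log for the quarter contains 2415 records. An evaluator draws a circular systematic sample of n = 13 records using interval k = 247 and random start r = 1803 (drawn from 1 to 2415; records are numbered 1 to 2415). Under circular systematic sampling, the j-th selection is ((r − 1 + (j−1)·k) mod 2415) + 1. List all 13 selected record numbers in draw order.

1803, 2050, 2297, 129, 376, 623, 870, 1117, 1364, 1611, 1858, 2105, 2352

Selection 1: 1803
Selection 2: 1803 + 247 = 2050
Selection 3: 2050 + 247 = 2297
Selection 4: 2297 + 247 = 2544 → 2544 − 2415 = 129
Selection 5: 129 + 247 = 376
Selection 6: 376 + 247 = 623
Selection 7: 623 + 247 = 870
Selection 8: 870 + 247 = 1117
Selection 9: 1117 + 247 = 1364
Selection 10: 1364 + 247 = 1611
Selection 11: 1611 + 247 = 1858
Selection 12: 1858 + 247 = 2105
Selection 13: 2105 + 247 = 2352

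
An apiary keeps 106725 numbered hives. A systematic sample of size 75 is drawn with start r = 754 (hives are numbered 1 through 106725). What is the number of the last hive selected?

k = 106725/75 = 1423
75th selection = r + (75−1)·k = 754 + 74×1423 = 754 + 105302 = 106056

106056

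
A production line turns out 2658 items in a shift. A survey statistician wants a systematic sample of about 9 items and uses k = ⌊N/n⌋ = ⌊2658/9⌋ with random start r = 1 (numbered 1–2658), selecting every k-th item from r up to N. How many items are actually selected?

k = ⌊2658/9⌋ = 295
Achieved size = ⌊(2658 − 1)/295⌋ + 1 = ⌊2657/295⌋ + 1 = 9 + 1 = 10
(last selection: 1 + 9×295 = 2656 ≤ 2658; next would be 2951 > 2658)

10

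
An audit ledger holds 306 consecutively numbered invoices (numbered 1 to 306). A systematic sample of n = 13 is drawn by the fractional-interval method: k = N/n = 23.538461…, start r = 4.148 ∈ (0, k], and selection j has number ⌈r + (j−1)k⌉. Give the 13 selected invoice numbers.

5, 28, 52, 75, 99, 122, 146, 169, 193, 216, 240, 264, 287

j=1: r + 0k = 4.148 → ⌈·⌉ = 5
j=2: r + 1k = 27.686461… → ⌈·⌉ = 28
j=3: r + 2k = 51.224923… → ⌈·⌉ = 52
j=4: r + 3k = 74.763384… → ⌈·⌉ = 75
j=5: r + 4k = 98.301846… → ⌈·⌉ = 99
j=6: r + 5k = 121.840307… → ⌈·⌉ = 122
j=7: r + 6k = 145.378769… → ⌈·⌉ = 146
j=8: r + 7k = 168.917230… → ⌈·⌉ = 169
j=9: r + 8k = 192.455692… → ⌈·⌉ = 193
j=10: r + 9k = 215.994153… → ⌈·⌉ = 216
j=11: r + 10k = 239.532615… → ⌈·⌉ = 240
j=12: r + 11k = 263.071076… → ⌈·⌉ = 264
j=13: r + 12k = 286.609538… → ⌈·⌉ = 287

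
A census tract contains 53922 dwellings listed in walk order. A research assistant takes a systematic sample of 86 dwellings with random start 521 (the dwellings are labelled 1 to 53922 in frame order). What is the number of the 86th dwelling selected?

53816

k = 53922/86 = 627
86th selection = r + (86−1)·k = 521 + 85×627 = 521 + 53295 = 53816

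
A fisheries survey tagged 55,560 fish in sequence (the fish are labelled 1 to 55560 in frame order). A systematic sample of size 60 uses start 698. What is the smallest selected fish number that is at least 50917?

k = 55560/60 = 926
Steps past start: ⌈(50917 − 698)/926⌉ = ⌈50219/926⌉ = 55
Selected fish: 698 + 55×926 = 51628

51628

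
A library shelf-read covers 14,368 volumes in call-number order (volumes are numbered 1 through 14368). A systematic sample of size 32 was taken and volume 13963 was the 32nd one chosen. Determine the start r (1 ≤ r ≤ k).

44

k = 14368/32 = 449
r = 13963 − (32−1)×449 = 13963 − 13919 = 44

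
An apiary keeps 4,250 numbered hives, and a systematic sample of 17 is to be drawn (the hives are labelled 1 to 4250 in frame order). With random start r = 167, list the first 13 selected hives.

167, 417, 667, 917, 1167, 1417, 1667, 1917, 2167, 2417, 2667, 2917, 3167

k = N/n = 4250/17 = 250
hive 1: 167
hive 2: 167 + 250 = 417
hive 3: 417 + 250 = 667
hive 4: 667 + 250 = 917
hive 5: 917 + 250 = 1167
hive 6: 1167 + 250 = 1417
hive 7: 1417 + 250 = 1667
hive 8: 1667 + 250 = 1917
hive 9: 1917 + 250 = 2167
hive 10: 2167 + 250 = 2417
hive 11: 2417 + 250 = 2667
hive 12: 2667 + 250 = 2917
hive 13: 2917 + 250 = 3167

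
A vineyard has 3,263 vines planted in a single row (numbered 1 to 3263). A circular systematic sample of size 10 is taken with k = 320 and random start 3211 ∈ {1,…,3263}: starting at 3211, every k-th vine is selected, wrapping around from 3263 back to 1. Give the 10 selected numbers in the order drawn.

3211, 268, 588, 908, 1228, 1548, 1868, 2188, 2508, 2828

Selection 1: 3211
Selection 2: 3211 + 320 = 3531 → 3531 − 3263 = 268
Selection 3: 268 + 320 = 588
Selection 4: 588 + 320 = 908
Selection 5: 908 + 320 = 1228
Selection 6: 1228 + 320 = 1548
Selection 7: 1548 + 320 = 1868
Selection 8: 1868 + 320 = 2188
Selection 9: 2188 + 320 = 2508
Selection 10: 2508 + 320 = 2828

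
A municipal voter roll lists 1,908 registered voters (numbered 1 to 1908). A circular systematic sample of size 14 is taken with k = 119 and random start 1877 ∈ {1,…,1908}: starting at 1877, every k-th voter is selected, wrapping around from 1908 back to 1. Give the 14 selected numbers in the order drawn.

Selection 1: 1877
Selection 2: 1877 + 119 = 1996 → 1996 − 1908 = 88
Selection 3: 88 + 119 = 207
Selection 4: 207 + 119 = 326
Selection 5: 326 + 119 = 445
Selection 6: 445 + 119 = 564
Selection 7: 564 + 119 = 683
Selection 8: 683 + 119 = 802
Selection 9: 802 + 119 = 921
Selection 10: 921 + 119 = 1040
Selection 11: 1040 + 119 = 1159
Selection 12: 1159 + 119 = 1278
Selection 13: 1278 + 119 = 1397
Selection 14: 1397 + 119 = 1516

1877, 88, 207, 326, 445, 564, 683, 802, 921, 1040, 1159, 1278, 1397, 1516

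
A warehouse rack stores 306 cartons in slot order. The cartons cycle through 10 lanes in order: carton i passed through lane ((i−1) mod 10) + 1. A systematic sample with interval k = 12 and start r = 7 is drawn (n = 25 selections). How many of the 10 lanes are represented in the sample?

Consecutive selections differ by k = 12, so their lane numbers differ by 12 mod 10 = 2.
gcd(12, 10) = 2, so the sample visits 10/2 = 5 distinct residues mod 10.
Start 7 is lane 7; the lanes hit are 1, 3, 5, 7, 9.

5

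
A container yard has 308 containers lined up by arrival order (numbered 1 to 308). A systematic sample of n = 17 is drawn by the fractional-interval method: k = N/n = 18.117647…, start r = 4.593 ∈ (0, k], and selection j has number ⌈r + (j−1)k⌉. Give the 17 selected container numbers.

j=1: r + 0k = 4.593 → ⌈·⌉ = 5
j=2: r + 1k = 22.710647… → ⌈·⌉ = 23
j=3: r + 2k = 40.828294… → ⌈·⌉ = 41
j=4: r + 3k = 58.945941… → ⌈·⌉ = 59
j=5: r + 4k = 77.063588… → ⌈·⌉ = 78
j=6: r + 5k = 95.181235… → ⌈·⌉ = 96
j=7: r + 6k = 113.298882… → ⌈·⌉ = 114
j=8: r + 7k = 131.416529… → ⌈·⌉ = 132
j=9: r + 8k = 149.534176… → ⌈·⌉ = 150
j=10: r + 9k = 167.651823… → ⌈·⌉ = 168
j=11: r + 10k = 185.769470… → ⌈·⌉ = 186
j=12: r + 11k = 203.887117… → ⌈·⌉ = 204
j=13: r + 12k = 222.004764… → ⌈·⌉ = 223
j=14: r + 13k = 240.122411… → ⌈·⌉ = 241
j=15: r + 14k = 258.240058… → ⌈·⌉ = 259
j=16: r + 15k = 276.357705… → ⌈·⌉ = 277
j=17: r + 16k = 294.475352… → ⌈·⌉ = 295

5, 23, 41, 59, 78, 96, 114, 132, 150, 168, 186, 204, 223, 241, 259, 277, 295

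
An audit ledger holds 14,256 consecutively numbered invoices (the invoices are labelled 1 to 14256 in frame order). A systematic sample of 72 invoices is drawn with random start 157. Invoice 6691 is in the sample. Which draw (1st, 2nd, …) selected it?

34

k = 14256/72 = 198
position = (6691 − 157)/198 + 1 = 6534/198 + 1 = 33 + 1 = 34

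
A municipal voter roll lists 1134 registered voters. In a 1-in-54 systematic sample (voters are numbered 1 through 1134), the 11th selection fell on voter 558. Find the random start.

k = 54
r = 558 − (11−1)×54 = 558 − 540 = 18

18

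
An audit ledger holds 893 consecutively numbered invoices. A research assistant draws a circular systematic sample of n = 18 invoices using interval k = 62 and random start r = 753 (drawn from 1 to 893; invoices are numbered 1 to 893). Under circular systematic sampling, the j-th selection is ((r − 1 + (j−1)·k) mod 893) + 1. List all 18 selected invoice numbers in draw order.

Selection 1: 753
Selection 2: 753 + 62 = 815
Selection 3: 815 + 62 = 877
Selection 4: 877 + 62 = 939 → 939 − 893 = 46
Selection 5: 46 + 62 = 108
Selection 6: 108 + 62 = 170
Selection 7: 170 + 62 = 232
Selection 8: 232 + 62 = 294
Selection 9: 294 + 62 = 356
Selection 10: 356 + 62 = 418
Selection 11: 418 + 62 = 480
Selection 12: 480 + 62 = 542
Selection 13: 542 + 62 = 604
Selection 14: 604 + 62 = 666
Selection 15: 666 + 62 = 728
Selection 16: 728 + 62 = 790
Selection 17: 790 + 62 = 852
Selection 18: 852 + 62 = 914 → 914 − 893 = 21

753, 815, 877, 46, 108, 170, 232, 294, 356, 418, 480, 542, 604, 666, 728, 790, 852, 21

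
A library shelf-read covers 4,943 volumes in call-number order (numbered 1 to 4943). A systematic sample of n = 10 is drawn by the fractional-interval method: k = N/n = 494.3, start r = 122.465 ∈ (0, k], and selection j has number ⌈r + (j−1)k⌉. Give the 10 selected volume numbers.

j=1: r + 0k = 122.465 → ⌈·⌉ = 123
j=2: r + 1k = 616.765 → ⌈·⌉ = 617
j=3: r + 2k = 1111.065 → ⌈·⌉ = 1112
j=4: r + 3k = 1605.365 → ⌈·⌉ = 1606
j=5: r + 4k = 2099.665 → ⌈·⌉ = 2100
j=6: r + 5k = 2593.965 → ⌈·⌉ = 2594
j=7: r + 6k = 3088.265 → ⌈·⌉ = 3089
j=8: r + 7k = 3582.565 → ⌈·⌉ = 3583
j=9: r + 8k = 4076.865 → ⌈·⌉ = 4077
j=10: r + 9k = 4571.165 → ⌈·⌉ = 4572

123, 617, 1112, 1606, 2100, 2594, 3089, 3583, 4077, 4572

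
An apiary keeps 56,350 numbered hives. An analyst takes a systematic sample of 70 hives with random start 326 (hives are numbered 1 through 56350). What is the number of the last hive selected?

k = 56350/70 = 805
70th selection = r + (70−1)·k = 326 + 69×805 = 326 + 55545 = 55871

55871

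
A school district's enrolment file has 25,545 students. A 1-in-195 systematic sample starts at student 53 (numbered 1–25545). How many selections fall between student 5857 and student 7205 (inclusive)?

k = 195
First selection ≥ 5857: 53 + ⌈(5857−53)/195⌉·195 = 53 + 30×195 = 5903
Last selection ≤ 7205: 53 + ⌊(7205−53)/195⌋·195 = 53 + 36×195 = 7073
Count = 36 − 30 + 1 = 7

7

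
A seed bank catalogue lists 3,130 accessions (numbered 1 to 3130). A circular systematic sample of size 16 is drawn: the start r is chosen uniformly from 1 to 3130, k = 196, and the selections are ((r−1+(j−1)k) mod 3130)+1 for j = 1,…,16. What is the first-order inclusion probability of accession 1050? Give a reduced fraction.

8/1565

For each position j, as r ranges over 1…3130 the j-th selection hits every accession exactly once, so accession 1050 is selected for exactly 16 of the 3130 starts.
Inclusion probability = 16/3130 = 8/1565.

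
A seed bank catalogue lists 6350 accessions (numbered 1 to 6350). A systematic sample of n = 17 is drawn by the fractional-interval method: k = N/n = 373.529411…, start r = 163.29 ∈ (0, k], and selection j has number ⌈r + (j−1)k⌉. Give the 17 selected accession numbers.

j=1: r + 0k = 163.29 → ⌈·⌉ = 164
j=2: r + 1k = 536.819411… → ⌈·⌉ = 537
j=3: r + 2k = 910.348823… → ⌈·⌉ = 911
j=4: r + 3k = 1283.878235… → ⌈·⌉ = 1284
j=5: r + 4k = 1657.407647… → ⌈·⌉ = 1658
j=6: r + 5k = 2030.937058… → ⌈·⌉ = 2031
j=7: r + 6k = 2404.466470… → ⌈·⌉ = 2405
j=8: r + 7k = 2777.995882… → ⌈·⌉ = 2778
j=9: r + 8k = 3151.525294… → ⌈·⌉ = 3152
j=10: r + 9k = 3525.054705… → ⌈·⌉ = 3526
j=11: r + 10k = 3898.584117… → ⌈·⌉ = 3899
j=12: r + 11k = 4272.113529… → ⌈·⌉ = 4273
j=13: r + 12k = 4645.642941… → ⌈·⌉ = 4646
j=14: r + 13k = 5019.172352… → ⌈·⌉ = 5020
j=15: r + 14k = 5392.701764… → ⌈·⌉ = 5393
j=16: r + 15k = 5766.231176… → ⌈·⌉ = 5767
j=17: r + 16k = 6139.760588… → ⌈·⌉ = 6140

164, 537, 911, 1284, 1658, 2031, 2405, 2778, 3152, 3526, 3899, 4273, 4646, 5020, 5393, 5767, 6140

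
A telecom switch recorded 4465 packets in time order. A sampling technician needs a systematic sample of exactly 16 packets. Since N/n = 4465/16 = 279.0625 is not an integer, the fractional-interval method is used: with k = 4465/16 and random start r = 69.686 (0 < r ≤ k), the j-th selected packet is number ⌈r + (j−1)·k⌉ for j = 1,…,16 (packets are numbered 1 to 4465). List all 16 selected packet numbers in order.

j=1: r + 0k = 69.686 → ⌈·⌉ = 70
j=2: r + 1k = 348.7485 → ⌈·⌉ = 349
j=3: r + 2k = 627.811 → ⌈·⌉ = 628
j=4: r + 3k = 906.8735 → ⌈·⌉ = 907
j=5: r + 4k = 1185.936 → ⌈·⌉ = 1186
j=6: r + 5k = 1464.9985 → ⌈·⌉ = 1465
j=7: r + 6k = 1744.061 → ⌈·⌉ = 1745
j=8: r + 7k = 2023.1235 → ⌈·⌉ = 2024
j=9: r + 8k = 2302.186 → ⌈·⌉ = 2303
j=10: r + 9k = 2581.2485 → ⌈·⌉ = 2582
j=11: r + 10k = 2860.311 → ⌈·⌉ = 2861
j=12: r + 11k = 3139.3735 → ⌈·⌉ = 3140
j=13: r + 12k = 3418.436 → ⌈·⌉ = 3419
j=14: r + 13k = 3697.4985 → ⌈·⌉ = 3698
j=15: r + 14k = 3976.561 → ⌈·⌉ = 3977
j=16: r + 15k = 4255.6235 → ⌈·⌉ = 4256

70, 349, 628, 907, 1186, 1465, 1745, 2024, 2303, 2582, 2861, 3140, 3419, 3698, 3977, 4256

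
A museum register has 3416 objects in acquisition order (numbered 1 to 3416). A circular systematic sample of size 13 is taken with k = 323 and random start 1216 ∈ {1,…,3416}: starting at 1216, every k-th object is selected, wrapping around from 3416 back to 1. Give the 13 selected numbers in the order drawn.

1216, 1539, 1862, 2185, 2508, 2831, 3154, 61, 384, 707, 1030, 1353, 1676

Selection 1: 1216
Selection 2: 1216 + 323 = 1539
Selection 3: 1539 + 323 = 1862
Selection 4: 1862 + 323 = 2185
Selection 5: 2185 + 323 = 2508
Selection 6: 2508 + 323 = 2831
Selection 7: 2831 + 323 = 3154
Selection 8: 3154 + 323 = 3477 → 3477 − 3416 = 61
Selection 9: 61 + 323 = 384
Selection 10: 384 + 323 = 707
Selection 11: 707 + 323 = 1030
Selection 12: 1030 + 323 = 1353
Selection 13: 1353 + 323 = 1676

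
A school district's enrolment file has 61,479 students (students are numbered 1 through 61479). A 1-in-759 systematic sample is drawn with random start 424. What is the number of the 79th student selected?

59626

k = 759
79th selection = r + (79−1)·k = 424 + 78×759 = 424 + 59202 = 59626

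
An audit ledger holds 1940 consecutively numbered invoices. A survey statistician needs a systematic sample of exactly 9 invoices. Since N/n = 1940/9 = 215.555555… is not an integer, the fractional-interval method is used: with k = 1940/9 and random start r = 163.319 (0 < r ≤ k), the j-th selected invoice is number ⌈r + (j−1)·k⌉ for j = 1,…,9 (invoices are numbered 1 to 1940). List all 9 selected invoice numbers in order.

j=1: r + 0k = 163.319 → ⌈·⌉ = 164
j=2: r + 1k = 378.874555… → ⌈·⌉ = 379
j=3: r + 2k = 594.430111… → ⌈·⌉ = 595
j=4: r + 3k = 809.985666… → ⌈·⌉ = 810
j=5: r + 4k = 1025.541222… → ⌈·⌉ = 1026
j=6: r + 5k = 1241.096777… → ⌈·⌉ = 1242
j=7: r + 6k = 1456.652333… → ⌈·⌉ = 1457
j=8: r + 7k = 1672.207888… → ⌈·⌉ = 1673
j=9: r + 8k = 1887.763444… → ⌈·⌉ = 1888

164, 379, 595, 810, 1026, 1242, 1457, 1673, 1888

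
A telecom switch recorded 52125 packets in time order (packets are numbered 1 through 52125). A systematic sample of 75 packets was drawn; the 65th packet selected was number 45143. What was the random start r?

663

k = 52125/75 = 695
r = 45143 − (65−1)×695 = 45143 − 44480 = 663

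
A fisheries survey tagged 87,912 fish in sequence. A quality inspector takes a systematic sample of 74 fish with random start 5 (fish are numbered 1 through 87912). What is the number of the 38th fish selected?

43961

k = 87912/74 = 1188
38th selection = r + (38−1)·k = 5 + 37×1188 = 5 + 43956 = 43961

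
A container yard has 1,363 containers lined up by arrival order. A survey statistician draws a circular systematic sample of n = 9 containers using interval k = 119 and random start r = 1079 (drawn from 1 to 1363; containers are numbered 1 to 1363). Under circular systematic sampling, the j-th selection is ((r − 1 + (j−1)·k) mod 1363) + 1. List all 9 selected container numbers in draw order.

1079, 1198, 1317, 73, 192, 311, 430, 549, 668

Selection 1: 1079
Selection 2: 1079 + 119 = 1198
Selection 3: 1198 + 119 = 1317
Selection 4: 1317 + 119 = 1436 → 1436 − 1363 = 73
Selection 5: 73 + 119 = 192
Selection 6: 192 + 119 = 311
Selection 7: 311 + 119 = 430
Selection 8: 430 + 119 = 549
Selection 9: 549 + 119 = 668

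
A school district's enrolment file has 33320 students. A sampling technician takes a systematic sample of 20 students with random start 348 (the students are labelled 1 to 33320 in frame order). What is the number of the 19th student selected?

k = 33320/20 = 1666
19th selection = r + (19−1)·k = 348 + 18×1666 = 348 + 29988 = 30336

30336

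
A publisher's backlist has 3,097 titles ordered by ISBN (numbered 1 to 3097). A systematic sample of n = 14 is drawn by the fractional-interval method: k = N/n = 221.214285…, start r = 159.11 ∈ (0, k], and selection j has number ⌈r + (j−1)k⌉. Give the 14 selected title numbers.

j=1: r + 0k = 159.11 → ⌈·⌉ = 160
j=2: r + 1k = 380.324285… → ⌈·⌉ = 381
j=3: r + 2k = 601.538571… → ⌈·⌉ = 602
j=4: r + 3k = 822.752857… → ⌈·⌉ = 823
j=5: r + 4k = 1043.967142… → ⌈·⌉ = 1044
j=6: r + 5k = 1265.181428… → ⌈·⌉ = 1266
j=7: r + 6k = 1486.395714… → ⌈·⌉ = 1487
j=8: r + 7k = 1707.61 → ⌈·⌉ = 1708
j=9: r + 8k = 1928.824285… → ⌈·⌉ = 1929
j=10: r + 9k = 2150.038571… → ⌈·⌉ = 2151
j=11: r + 10k = 2371.252857… → ⌈·⌉ = 2372
j=12: r + 11k = 2592.467142… → ⌈·⌉ = 2593
j=13: r + 12k = 2813.681428… → ⌈·⌉ = 2814
j=14: r + 13k = 3034.895714… → ⌈·⌉ = 3035

160, 381, 602, 823, 1044, 1266, 1487, 1708, 1929, 2151, 2372, 2593, 2814, 3035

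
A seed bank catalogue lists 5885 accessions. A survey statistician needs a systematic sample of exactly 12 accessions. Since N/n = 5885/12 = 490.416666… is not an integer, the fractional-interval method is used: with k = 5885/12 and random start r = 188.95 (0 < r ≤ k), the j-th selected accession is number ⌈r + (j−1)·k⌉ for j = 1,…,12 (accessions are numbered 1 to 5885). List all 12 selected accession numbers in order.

189, 680, 1170, 1661, 2151, 2642, 3132, 3622, 4113, 4603, 5094, 5584

j=1: r + 0k = 188.95 → ⌈·⌉ = 189
j=2: r + 1k = 679.366666… → ⌈·⌉ = 680
j=3: r + 2k = 1169.783333… → ⌈·⌉ = 1170
j=4: r + 3k = 1660.2 → ⌈·⌉ = 1661
j=5: r + 4k = 2150.616666… → ⌈·⌉ = 2151
j=6: r + 5k = 2641.033333… → ⌈·⌉ = 2642
j=7: r + 6k = 3131.45 → ⌈·⌉ = 3132
j=8: r + 7k = 3621.866666… → ⌈·⌉ = 3622
j=9: r + 8k = 4112.283333… → ⌈·⌉ = 4113
j=10: r + 9k = 4602.7 → ⌈·⌉ = 4603
j=11: r + 10k = 5093.116666… → ⌈·⌉ = 5094
j=12: r + 11k = 5583.533333… → ⌈·⌉ = 5584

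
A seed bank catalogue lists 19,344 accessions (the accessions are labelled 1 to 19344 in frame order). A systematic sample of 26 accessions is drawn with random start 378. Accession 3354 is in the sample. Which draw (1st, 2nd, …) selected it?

k = 19344/26 = 744
position = (3354 − 378)/744 + 1 = 2976/744 + 1 = 4 + 1 = 5

5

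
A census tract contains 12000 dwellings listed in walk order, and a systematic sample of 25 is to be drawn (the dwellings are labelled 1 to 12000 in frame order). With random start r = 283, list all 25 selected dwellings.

283, 763, 1243, 1723, 2203, 2683, 3163, 3643, 4123, 4603, 5083, 5563, 6043, 6523, 7003, 7483, 7963, 8443, 8923, 9403, 9883, 10363, 10843, 11323, 11803

k = N/n = 12000/25 = 480
dwelling 1: 283
dwelling 2: 283 + 480 = 763
dwelling 3: 763 + 480 = 1243
dwelling 4: 1243 + 480 = 1723
dwelling 5: 1723 + 480 = 2203
dwelling 6: 2203 + 480 = 2683
dwelling 7: 2683 + 480 = 3163
dwelling 8: 3163 + 480 = 3643
dwelling 9: 3643 + 480 = 4123
dwelling 10: 4123 + 480 = 4603
dwelling 11: 4603 + 480 = 5083
dwelling 12: 5083 + 480 = 5563
dwelling 13: 5563 + 480 = 6043
dwelling 14: 6043 + 480 = 6523
dwelling 15: 6523 + 480 = 7003
dwelling 16: 7003 + 480 = 7483
dwelling 17: 7483 + 480 = 7963
dwelling 18: 7963 + 480 = 8443
dwelling 19: 8443 + 480 = 8923
dwelling 20: 8923 + 480 = 9403
dwelling 21: 9403 + 480 = 9883
dwelling 22: 9883 + 480 = 10363
dwelling 23: 10363 + 480 = 10843
dwelling 24: 10843 + 480 = 11323
dwelling 25: 11323 + 480 = 11803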